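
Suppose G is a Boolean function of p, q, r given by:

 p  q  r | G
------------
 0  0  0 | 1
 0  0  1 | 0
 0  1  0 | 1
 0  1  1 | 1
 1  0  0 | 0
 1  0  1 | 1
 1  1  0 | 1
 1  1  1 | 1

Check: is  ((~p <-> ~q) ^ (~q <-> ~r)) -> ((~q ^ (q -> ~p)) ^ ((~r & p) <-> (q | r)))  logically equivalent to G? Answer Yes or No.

Check the formula against G row by row:
  p=0, q=0, r=0: formula gives 1, G = 1 ✓
  p=0, q=0, r=1: formula gives 0, G = 0 ✓
  p=0, q=1, r=0: formula gives 1, G = 1 ✓
  p=0, q=1, r=1: formula gives 1, G = 1 ✓
  p=1, q=0, r=0: formula gives 0, G = 0 ✓
  …and likewise for the remaining 3 rows.
All 8 rows match — the expression computes G exactly.

Yes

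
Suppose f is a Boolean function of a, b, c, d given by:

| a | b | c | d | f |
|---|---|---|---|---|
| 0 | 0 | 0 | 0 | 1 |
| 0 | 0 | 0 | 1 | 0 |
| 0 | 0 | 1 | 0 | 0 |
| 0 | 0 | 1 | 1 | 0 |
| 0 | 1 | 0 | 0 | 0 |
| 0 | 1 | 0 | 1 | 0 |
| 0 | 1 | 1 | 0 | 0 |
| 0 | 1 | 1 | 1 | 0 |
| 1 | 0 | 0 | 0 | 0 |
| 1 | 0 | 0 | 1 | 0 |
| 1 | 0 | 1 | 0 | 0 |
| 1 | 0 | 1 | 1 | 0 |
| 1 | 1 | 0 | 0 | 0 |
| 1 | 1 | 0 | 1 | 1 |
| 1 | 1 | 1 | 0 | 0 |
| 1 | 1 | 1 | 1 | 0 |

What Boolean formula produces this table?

f(a, b, c, d) = (((not a and not b) and not c) and not d) or (((a and b) and not c) and d)

The 1-rows are (0,0,0,0), (1,1,0,1). Each contributes one minterm — ¬a·¬b·¬c·¬d; a·b·¬c·d — and their disjunction is a sum-of-products form of f.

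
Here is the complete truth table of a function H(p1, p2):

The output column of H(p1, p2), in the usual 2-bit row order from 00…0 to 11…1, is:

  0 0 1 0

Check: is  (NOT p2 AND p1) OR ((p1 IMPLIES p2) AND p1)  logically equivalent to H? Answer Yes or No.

Check the formula against H row by row:
  p1=0, p2=0: formula gives 0, H = 0 ✓
  p1=0, p2=1: formula gives 0, H = 0 ✓
  p1=1, p2=0: formula gives 1, H = 1 ✓
  p1=1, p2=1: formula gives 1, but H = 0 ✗
Row (1,1) is a counterexample, so the formula is not equivalent to H.

No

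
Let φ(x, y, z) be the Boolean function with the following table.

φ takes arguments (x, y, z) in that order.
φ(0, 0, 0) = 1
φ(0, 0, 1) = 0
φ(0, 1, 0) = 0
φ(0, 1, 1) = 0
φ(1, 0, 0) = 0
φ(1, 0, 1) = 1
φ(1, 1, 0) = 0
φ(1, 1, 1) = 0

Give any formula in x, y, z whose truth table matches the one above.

φ=1 on 2 inputs: (0,0,0), (1,0,1). Reading each as a conjunction of literals (¬x·¬y·¬z, x·¬y·z) and taking the OR gives the canonical DNF.

φ(x, y, z) = ((NOT x AND NOT y) AND NOT z) OR ((x AND NOT y) AND z)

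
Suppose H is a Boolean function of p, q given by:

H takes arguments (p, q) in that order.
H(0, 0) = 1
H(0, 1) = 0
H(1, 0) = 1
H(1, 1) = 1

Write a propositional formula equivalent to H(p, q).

H(p, q) = q -> p

This is q → p (false only at 0,1).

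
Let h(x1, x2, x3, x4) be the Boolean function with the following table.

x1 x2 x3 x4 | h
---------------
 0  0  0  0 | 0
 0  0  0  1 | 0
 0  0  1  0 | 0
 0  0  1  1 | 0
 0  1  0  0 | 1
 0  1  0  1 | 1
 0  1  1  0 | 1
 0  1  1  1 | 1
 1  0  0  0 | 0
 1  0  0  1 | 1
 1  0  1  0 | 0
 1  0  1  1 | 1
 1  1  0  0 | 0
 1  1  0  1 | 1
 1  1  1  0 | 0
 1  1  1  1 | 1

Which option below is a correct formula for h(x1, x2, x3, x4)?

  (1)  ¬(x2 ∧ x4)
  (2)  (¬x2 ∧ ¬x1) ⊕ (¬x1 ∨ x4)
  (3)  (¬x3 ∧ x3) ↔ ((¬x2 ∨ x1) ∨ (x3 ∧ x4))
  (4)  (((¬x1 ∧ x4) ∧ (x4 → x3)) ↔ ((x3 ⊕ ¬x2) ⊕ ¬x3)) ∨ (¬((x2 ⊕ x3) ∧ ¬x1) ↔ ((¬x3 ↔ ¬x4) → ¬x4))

2

(1): at (0,0,0,0) it gives 1, but h = 0 — eliminated.
(3): at (0,1,1,1) it gives 0, but h = 1 — eliminated.
(4): at (0,0,0,0) it gives 1, but h = 0 — eliminated.
Only (2) survives; checking it on all 16 rows confirms it matches h.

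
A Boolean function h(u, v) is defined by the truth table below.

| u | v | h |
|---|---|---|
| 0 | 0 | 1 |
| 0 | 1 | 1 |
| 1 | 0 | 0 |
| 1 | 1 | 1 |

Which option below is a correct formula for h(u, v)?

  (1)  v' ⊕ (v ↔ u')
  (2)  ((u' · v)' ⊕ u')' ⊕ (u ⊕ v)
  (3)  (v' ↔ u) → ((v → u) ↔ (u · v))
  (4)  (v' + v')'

(1) fails at (1,1): the formula yields 0, h is 1.
(2) fails at (1,0): the formula yields 1, h is 0.
(4) fails at (0,0): the formula yields 0, h is 1.
(3) is the remaining candidate, and it agrees with h on all 4 inputs.

3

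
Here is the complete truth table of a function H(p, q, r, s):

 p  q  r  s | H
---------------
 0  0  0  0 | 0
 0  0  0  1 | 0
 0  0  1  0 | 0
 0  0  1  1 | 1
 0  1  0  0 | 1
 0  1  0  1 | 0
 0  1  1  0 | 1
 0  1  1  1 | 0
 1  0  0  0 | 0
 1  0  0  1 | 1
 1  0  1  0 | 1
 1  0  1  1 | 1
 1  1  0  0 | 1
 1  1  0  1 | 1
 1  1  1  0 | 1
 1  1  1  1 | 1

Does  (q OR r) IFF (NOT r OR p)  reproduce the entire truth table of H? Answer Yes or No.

No

Evaluate (q OR r) IFF (NOT r OR p) on each row and compare to H:
  p=0, q=0, r=0, s=0: formula gives 0, H = 0 ✓
  p=0, q=0, r=0, s=1: formula gives 0, H = 0 ✓
  p=0, q=0, r=1, s=0: formula gives 0, H = 0 ✓
  p=0, q=0, r=1, s=1: formula gives 0, but H = 1 ✗
Since they disagree at (0,0,1,1), the expression is not a correct formula for H.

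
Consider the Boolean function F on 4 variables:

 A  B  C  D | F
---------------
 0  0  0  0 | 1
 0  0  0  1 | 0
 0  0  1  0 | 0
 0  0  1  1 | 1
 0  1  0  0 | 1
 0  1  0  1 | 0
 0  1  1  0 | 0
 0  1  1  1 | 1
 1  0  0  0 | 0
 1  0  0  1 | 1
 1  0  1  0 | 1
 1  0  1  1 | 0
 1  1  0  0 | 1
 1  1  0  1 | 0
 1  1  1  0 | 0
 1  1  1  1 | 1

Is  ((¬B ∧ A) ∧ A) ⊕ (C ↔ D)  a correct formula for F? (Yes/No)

Test each input against both F and the formula:
  A=0, B=0, C=0, D=0: formula gives 1, F = 1 ✓
  A=0, B=0, C=0, D=1: formula gives 0, F = 0 ✓
  A=0, B=0, C=1, D=0: formula gives 0, F = 0 ✓
  A=0, B=0, C=1, D=1: formula gives 1, F = 1 ✓
  …and likewise for the remaining 12 rows.
All 16 rows match — the expression computes F exactly.

Yes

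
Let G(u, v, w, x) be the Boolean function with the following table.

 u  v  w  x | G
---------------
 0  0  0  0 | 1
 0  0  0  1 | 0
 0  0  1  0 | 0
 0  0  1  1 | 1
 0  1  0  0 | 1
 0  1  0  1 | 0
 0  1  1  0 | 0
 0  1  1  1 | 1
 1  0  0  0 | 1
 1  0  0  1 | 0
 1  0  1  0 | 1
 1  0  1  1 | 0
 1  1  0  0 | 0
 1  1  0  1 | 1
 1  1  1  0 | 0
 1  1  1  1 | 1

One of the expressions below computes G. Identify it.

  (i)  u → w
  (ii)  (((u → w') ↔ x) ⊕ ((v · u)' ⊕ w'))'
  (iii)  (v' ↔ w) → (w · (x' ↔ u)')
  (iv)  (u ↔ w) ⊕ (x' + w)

(i): at (0,0,0,1) it gives 1, but G = 0 — eliminated.
(iii): at (0,0,0,1) it gives 1, but G = 0 — eliminated.
(iv): at (0,0,0,0) it gives 0, but G = 1 — eliminated.
(ii) is the remaining candidate, and it agrees with G on all 16 inputs.

ii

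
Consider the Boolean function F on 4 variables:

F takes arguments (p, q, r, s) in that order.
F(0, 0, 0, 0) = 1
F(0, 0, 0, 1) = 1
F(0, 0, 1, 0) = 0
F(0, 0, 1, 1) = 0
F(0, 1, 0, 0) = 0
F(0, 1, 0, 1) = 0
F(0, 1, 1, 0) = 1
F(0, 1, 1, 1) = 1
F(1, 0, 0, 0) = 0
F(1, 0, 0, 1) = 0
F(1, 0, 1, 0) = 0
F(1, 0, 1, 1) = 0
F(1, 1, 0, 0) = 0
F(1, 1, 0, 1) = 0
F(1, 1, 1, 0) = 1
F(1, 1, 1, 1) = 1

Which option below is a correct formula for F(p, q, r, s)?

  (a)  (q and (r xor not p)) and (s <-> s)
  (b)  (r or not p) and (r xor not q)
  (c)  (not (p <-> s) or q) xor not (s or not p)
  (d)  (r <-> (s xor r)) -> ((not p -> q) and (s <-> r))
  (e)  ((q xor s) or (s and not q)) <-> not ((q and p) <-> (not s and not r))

b

(a) fails at (0,0,0,0): the formula yields 0, F is 1.
(c) fails at (0,0,0,0): the formula yields 0, F is 1.
(d) fails at (0,0,0,0): the formula yields 0, F is 1.
(e) fails at (0,0,0,0): the formula yields 0, F is 1.
(b) is the remaining candidate, and it agrees with F on all 16 inputs.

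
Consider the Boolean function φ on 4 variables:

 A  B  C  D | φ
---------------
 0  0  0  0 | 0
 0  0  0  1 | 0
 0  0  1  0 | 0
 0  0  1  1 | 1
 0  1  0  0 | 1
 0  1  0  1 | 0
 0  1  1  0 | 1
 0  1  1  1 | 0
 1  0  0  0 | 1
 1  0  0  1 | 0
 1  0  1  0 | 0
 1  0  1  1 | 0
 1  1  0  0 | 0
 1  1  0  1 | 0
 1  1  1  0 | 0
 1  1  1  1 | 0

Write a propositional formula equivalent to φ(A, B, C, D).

φ=1 on 4 inputs: (0,0,1,1), (0,1,0,0), (0,1,1,0), (1,0,0,0). Reading each as a conjunction of literals (¬A·¬B·C·D, ¬A·B·¬C·¬D, ¬A·B·C·¬D, A·¬B·¬C·¬D) and taking the OR gives the canonical DNF.

φ(A, B, C, D) = (((((¬A ∧ ¬B) ∧ C) ∧ D) ∨ (((¬A ∧ B) ∧ ¬C) ∧ ¬D)) ∨ (((¬A ∧ B) ∧ C) ∧ ¬D)) ∨ (((A ∧ ¬B) ∧ ¬C) ∧ ¬D)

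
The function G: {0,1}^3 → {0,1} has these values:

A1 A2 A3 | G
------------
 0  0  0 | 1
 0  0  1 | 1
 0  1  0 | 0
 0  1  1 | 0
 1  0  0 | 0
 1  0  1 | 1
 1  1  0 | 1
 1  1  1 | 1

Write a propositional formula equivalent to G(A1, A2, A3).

G(A1, A2, A3) = ~((((~A1 & A2) & ~A3) | ((~A1 & A2) & A3)) | ((A1 & ~A2) & ~A3))

There are just 3 zero rows: (0,1,0), (0,1,1), (1,0,0). Their minterms are ¬A1·A2·¬A3, ¬A1·A2·A3, A1·¬A2·¬A3; the OR of those covers precisely the 0-outputs, and negating it yields G.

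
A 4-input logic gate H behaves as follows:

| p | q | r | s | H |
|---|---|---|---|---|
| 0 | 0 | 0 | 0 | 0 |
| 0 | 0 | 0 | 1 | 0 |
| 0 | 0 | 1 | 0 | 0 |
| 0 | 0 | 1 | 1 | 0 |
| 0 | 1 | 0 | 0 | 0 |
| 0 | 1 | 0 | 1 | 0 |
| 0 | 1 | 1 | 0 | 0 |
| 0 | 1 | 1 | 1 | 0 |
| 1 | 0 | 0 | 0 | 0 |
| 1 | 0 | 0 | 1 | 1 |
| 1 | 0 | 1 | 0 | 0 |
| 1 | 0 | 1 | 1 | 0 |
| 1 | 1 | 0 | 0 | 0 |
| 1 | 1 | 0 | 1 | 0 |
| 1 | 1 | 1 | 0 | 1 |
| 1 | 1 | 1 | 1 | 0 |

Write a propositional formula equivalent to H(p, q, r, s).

H(p, q, r, s) = (((p AND NOT q) AND NOT r) AND s) OR (((p AND q) AND r) AND NOT s)

The 1-rows are (1,0,0,1), (1,1,1,0). Each contributes one minterm — p·¬q·¬r·s; p·q·r·¬s — and their disjunction is a sum-of-products form of H.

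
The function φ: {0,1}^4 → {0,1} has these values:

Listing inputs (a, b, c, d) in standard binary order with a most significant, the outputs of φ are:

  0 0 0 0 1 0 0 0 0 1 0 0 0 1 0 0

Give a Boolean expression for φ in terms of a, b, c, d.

Collect the rows where φ=1 — (0,1,0,0), (1,0,0,1), (1,1,0,1) — and write one minterm per row: ¬a·b·¬c·¬d, a·¬b·¬c·d, a·b·¬c·d. Their union (logical OR) reproduces the table exactly.

φ(a, b, c, d) = ((((NOT a AND b) AND NOT c) AND NOT d) OR (((a AND NOT b) AND NOT c) AND d)) OR (((a AND b) AND NOT c) AND d)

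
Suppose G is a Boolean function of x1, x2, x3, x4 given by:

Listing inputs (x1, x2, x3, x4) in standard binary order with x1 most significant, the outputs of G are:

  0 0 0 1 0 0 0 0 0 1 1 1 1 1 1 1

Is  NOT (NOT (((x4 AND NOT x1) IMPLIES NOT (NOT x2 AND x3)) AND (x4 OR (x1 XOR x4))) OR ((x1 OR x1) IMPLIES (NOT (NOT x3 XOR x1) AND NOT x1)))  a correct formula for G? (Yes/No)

No

Test each input against both G and the formula:
  x1=0, x2=0, x3=0, x4=0: formula gives 0, G = 0 ✓
  x1=0, x2=0, x3=0, x4=1: formula gives 0, G = 0 ✓
  x1=0, x2=0, x3=1, x4=0: formula gives 0, G = 0 ✓
  x1=0, x2=0, x3=1, x4=1: formula gives 0, but G = 1 ✗
Since they disagree at (0,0,1,1), the expression is not a correct formula for G.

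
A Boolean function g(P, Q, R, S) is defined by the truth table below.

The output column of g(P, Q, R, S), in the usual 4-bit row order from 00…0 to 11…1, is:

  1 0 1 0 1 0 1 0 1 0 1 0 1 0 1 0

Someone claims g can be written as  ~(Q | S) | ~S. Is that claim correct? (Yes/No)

Yes

Check the formula against g row by row:
  P=0, Q=0, R=0, S=0: formula gives 1, g = 1 ✓
  P=0, Q=0, R=0, S=1: formula gives 0, g = 0 ✓
  P=0, Q=0, R=1, S=0: formula gives 1, g = 1 ✓
  P=0, Q=0, R=1, S=1: formula gives 0, g = 0 ✓
  … (the remaining 12 rows also agree.)
Every row agrees, so the formula is equivalent.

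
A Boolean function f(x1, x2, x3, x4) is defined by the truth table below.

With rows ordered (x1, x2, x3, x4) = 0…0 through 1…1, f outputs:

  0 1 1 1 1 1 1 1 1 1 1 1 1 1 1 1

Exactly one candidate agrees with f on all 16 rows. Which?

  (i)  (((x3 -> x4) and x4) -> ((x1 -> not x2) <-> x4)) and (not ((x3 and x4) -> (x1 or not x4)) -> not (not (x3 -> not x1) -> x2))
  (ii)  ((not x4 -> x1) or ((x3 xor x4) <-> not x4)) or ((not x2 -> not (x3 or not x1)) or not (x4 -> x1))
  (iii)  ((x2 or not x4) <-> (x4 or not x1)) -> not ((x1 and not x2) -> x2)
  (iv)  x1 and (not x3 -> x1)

(i) fails at (0,0,0,0): the formula yields 1, f is 0.
(iii) fails at (0,0,1,0): the formula yields 0, f is 1.
(iv) fails at (0,0,0,1): the formula yields 0, f is 1.
(ii) is the remaining candidate, and it agrees with f on all 16 inputs.

ii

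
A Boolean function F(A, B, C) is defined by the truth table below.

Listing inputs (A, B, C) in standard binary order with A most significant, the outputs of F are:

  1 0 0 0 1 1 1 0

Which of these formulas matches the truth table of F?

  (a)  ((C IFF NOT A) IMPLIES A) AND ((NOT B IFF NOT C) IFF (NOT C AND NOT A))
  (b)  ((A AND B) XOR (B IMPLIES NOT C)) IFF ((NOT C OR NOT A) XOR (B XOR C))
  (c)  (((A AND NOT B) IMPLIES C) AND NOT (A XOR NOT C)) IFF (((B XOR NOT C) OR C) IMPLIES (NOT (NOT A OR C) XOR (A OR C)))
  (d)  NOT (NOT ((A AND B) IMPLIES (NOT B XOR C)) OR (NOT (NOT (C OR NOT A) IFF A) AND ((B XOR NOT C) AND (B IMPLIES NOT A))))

b

(a) disagrees with F on (1,0,0) (formula → 0, table → 1); rule it out.
(c) disagrees with F on (0,0,1) (formula → 1, table → 0); rule it out.
(d) disagrees with F on (0,0,1) (formula → 1, table → 0); rule it out.
That leaves (b). Evaluating it on every row reproduces the table of F exactly.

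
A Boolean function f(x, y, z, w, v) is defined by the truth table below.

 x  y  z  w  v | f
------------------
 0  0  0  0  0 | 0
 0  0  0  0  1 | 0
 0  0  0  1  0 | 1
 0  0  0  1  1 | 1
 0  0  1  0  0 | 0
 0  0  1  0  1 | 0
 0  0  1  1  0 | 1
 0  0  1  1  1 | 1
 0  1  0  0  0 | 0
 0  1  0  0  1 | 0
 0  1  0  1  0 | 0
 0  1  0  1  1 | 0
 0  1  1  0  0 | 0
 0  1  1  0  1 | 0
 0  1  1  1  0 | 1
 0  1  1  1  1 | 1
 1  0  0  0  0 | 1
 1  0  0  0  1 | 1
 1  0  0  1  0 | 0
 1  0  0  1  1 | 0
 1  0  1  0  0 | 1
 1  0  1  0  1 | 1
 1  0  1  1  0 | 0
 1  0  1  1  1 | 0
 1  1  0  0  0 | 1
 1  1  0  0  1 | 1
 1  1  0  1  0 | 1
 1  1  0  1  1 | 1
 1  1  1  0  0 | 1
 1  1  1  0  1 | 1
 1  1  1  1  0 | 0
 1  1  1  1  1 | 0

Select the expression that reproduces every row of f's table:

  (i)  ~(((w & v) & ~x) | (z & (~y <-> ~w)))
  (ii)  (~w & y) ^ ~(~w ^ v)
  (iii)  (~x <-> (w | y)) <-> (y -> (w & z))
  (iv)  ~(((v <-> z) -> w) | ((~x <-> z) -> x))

iii

(i) disagrees with f on (0,0,0,0,0) (formula → 1, table → 0); rule it out.
(ii) disagrees with f on (0,0,0,0,1) (formula → 1, table → 0); rule it out.
(iv) disagrees with f on (0,0,0,1,0) (formula → 0, table → 1); rule it out.
(iii) is the remaining candidate, and it agrees with f on all 32 inputs.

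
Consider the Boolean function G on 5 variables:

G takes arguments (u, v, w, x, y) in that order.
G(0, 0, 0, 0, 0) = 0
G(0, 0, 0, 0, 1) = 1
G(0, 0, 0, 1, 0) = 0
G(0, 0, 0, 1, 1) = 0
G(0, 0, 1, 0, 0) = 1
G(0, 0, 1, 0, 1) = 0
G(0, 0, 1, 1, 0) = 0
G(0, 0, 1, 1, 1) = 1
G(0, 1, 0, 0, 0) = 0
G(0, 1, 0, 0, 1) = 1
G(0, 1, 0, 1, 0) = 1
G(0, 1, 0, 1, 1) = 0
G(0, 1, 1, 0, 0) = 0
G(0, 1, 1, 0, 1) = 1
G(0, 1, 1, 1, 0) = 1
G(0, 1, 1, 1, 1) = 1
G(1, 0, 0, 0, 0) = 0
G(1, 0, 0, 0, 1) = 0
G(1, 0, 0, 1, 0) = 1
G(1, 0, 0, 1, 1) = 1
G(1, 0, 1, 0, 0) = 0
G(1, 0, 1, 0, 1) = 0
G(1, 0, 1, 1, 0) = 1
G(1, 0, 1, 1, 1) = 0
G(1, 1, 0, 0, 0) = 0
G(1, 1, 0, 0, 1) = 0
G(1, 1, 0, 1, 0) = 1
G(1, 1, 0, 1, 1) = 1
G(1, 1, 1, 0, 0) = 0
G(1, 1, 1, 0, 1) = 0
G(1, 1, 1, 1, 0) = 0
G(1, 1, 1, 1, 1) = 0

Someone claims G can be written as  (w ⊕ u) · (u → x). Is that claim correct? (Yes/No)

No

Evaluate (w ⊕ u) · (u → x) on each row and compare to G:
  u=0, v=0, w=0, x=0, y=0: formula gives 0, G = 0 ✓
  u=0, v=0, w=0, x=0, y=1: formula gives 0, but G = 1 ✗
A single disagreement suffices: at (0,0,0,0,1) they differ, so the formula does not compute G.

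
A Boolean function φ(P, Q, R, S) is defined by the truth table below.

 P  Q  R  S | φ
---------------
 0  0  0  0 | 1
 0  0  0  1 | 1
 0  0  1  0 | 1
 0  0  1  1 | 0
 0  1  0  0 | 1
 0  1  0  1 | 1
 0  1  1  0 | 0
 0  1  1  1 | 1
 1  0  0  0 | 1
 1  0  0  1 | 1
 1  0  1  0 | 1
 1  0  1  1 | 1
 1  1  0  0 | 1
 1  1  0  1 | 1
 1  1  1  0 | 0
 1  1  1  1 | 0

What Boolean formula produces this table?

There are just 4 zero rows: (0,0,1,1), (0,1,1,0), (1,1,1,0), (1,1,1,1). Their minterms are ¬P·¬Q·R·S, ¬P·Q·R·¬S, P·Q·R·¬S, P·Q·R·S; the OR of those covers precisely the 0-outputs, and negating it yields φ.

φ(P, Q, R, S) = ~((((((~P & ~Q) & R) & S) | (((~P & Q) & R) & ~S)) | (((P & Q) & R) & ~S)) | (((P & Q) & R) & S))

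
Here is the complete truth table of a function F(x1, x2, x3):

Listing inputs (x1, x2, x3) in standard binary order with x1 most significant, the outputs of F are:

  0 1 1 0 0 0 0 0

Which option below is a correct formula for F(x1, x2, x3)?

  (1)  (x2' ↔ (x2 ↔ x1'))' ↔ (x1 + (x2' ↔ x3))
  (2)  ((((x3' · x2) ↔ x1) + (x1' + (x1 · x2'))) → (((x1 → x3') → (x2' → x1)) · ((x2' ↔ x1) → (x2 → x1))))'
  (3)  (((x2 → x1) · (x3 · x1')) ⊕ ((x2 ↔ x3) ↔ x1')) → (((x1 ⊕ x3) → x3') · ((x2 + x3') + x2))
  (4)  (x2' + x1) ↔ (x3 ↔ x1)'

(2) disagrees with F on (0,0,0) (formula → 1, table → 0); rule it out.
(3) disagrees with F on (0,0,0) (formula → 1, table → 0); rule it out.
(4) disagrees with F on (1,0,0) (formula → 1, table → 0); rule it out.
That leaves (1). Evaluating it on every row reproduces the table of F exactly.

1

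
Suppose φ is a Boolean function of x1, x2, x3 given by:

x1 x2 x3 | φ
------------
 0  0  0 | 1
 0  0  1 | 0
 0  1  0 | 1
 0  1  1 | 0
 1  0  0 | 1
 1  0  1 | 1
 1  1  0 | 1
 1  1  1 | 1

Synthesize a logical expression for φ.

φ(x1, x2, x3) = (((x1' · x2') · x3) + ((x1' · x2) · x3))'

The 0-rows are (0,0,1), (0,1,1). Take each as a conjunction (¬x1·¬x2·x3, ¬x1·x2·x3), form their disjunction, and complement — that gives a formula that is 1 everywhere φ is.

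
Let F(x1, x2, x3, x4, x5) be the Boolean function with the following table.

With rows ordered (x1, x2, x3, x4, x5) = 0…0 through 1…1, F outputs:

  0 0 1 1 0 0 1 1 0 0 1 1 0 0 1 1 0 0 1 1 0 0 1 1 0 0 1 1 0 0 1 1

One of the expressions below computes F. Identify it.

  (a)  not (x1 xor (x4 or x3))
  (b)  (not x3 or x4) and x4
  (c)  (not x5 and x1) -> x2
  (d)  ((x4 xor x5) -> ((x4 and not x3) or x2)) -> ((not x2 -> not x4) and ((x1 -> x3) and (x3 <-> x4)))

b

(a) disagrees with F on (0,0,0,0,0) (formula → 1, table → 0); rule it out.
(c) disagrees with F on (0,0,0,0,0) (formula → 1, table → 0); rule it out.
(d) disagrees with F on (0,0,0,0,0) (formula → 1, table → 0); rule it out.
Only (b) survives; checking it on all 32 rows confirms it matches F.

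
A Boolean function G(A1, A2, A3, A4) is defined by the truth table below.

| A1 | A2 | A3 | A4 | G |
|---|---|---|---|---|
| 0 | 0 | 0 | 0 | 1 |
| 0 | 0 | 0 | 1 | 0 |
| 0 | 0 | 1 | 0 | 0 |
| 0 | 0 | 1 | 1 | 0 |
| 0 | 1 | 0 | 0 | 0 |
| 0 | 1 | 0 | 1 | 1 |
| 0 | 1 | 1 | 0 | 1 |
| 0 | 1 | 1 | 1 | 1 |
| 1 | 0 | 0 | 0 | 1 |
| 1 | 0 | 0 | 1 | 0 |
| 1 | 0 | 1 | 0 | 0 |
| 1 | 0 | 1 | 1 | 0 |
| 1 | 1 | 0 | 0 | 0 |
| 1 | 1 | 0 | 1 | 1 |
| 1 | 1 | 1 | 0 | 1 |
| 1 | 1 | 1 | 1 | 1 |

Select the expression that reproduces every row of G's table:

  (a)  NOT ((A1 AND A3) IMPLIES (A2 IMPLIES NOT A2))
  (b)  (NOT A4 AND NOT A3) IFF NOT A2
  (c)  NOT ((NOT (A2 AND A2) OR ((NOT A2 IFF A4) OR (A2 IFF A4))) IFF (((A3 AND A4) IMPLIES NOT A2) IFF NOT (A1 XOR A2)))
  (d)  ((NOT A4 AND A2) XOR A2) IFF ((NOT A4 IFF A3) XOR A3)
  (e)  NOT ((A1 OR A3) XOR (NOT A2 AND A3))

b

(a) disagrees with G on (0,0,0,0) (formula → 0, table → 1); rule it out.
(c) disagrees with G on (0,0,0,0) (formula → 0, table → 1); rule it out.
(d) disagrees with G on (0,0,1,0) (formula → 1, table → 0); rule it out.
(e) disagrees with G on (0,0,0,1) (formula → 1, table → 0); rule it out.
That leaves (b). Evaluating it on every row reproduces the table of G exactly.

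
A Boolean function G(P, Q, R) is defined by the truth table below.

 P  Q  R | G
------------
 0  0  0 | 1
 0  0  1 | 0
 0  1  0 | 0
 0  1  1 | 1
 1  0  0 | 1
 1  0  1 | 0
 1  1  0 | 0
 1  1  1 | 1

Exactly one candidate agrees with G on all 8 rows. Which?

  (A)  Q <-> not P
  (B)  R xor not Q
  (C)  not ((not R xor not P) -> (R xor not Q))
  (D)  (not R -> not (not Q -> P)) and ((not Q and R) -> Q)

B

(A) disagrees with G on (0,0,0) (formula → 0, table → 1); rule it out.
(C) disagrees with G on (0,0,0) (formula → 0, table → 1); rule it out.
(D) disagrees with G on (1,0,0) (formula → 0, table → 1); rule it out.
That leaves (B). Evaluating it on every row reproduces the table of G exactly.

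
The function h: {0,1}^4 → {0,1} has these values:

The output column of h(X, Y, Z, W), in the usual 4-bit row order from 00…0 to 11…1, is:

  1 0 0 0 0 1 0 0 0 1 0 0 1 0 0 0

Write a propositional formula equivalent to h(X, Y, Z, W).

h(X, Y, Z, W) = (((((not X and not Y) and not Z) and not W) or (((not X and Y) and not Z) and W)) or (((X and not Y) and not Z) and W)) or (((X and Y) and not Z) and not W)

Collect the rows where h=1 — (0,0,0,0), (0,1,0,1), (1,0,0,1), (1,1,0,0) — and write one minterm per row: ¬X·¬Y·¬Z·¬W, ¬X·Y·¬Z·W, X·¬Y·¬Z·W, X·Y·¬Z·¬W. Their union (logical OR) reproduces the table exactly.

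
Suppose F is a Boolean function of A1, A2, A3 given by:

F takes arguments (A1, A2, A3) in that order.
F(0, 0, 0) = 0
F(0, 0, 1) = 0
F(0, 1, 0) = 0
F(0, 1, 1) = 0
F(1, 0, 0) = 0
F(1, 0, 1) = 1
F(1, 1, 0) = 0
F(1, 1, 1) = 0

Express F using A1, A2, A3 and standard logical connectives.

Only row (1,0,1) gives 1. That row's minterm A1·¬A2·A3 is F directly.

F(A1, A2, A3) = (A1 and not A2) and A3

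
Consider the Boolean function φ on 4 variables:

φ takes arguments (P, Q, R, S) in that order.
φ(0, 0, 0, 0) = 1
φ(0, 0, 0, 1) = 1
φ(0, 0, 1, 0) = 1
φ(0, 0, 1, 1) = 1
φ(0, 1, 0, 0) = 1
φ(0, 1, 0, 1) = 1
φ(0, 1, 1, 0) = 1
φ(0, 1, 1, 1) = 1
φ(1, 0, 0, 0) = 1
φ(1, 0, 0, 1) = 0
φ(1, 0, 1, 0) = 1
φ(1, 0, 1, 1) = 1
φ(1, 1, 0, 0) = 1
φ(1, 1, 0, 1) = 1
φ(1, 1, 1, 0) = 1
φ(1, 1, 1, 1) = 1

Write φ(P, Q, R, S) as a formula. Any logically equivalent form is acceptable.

φ(P, Q, R, S) = not (((P and not Q) and not R) and S)

φ is 0 on exactly one input, (1,0,0,1), whose minterm is P·¬Q·¬R·S. So φ is the negation of that single conjunction.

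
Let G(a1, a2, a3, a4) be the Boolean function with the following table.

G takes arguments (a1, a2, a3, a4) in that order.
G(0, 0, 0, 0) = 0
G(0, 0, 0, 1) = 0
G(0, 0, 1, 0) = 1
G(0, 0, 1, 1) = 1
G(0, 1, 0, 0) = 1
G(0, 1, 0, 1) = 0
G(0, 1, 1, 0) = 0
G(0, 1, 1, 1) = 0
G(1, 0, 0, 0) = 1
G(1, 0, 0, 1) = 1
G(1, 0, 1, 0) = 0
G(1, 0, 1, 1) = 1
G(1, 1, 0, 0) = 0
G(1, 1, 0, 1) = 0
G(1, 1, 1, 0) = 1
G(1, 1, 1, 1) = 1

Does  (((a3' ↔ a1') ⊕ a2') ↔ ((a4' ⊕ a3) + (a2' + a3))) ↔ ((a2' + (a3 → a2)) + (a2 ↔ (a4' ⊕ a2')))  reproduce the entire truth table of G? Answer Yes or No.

Check the formula against G row by row:
  a1=0, a2=0, a3=0, a4=0: formula gives 0, G = 0 ✓
  a1=0, a2=0, a3=0, a4=1: formula gives 0, G = 0 ✓
  a1=0, a2=0, a3=1, a4=0: formula gives 1, G = 1 ✓
  a1=0, a2=0, a3=1, a4=1: formula gives 1, G = 1 ✓
  …
  a1=1, a2=0, a3=1, a4=1: formula gives 0, but G = 1 ✗
Row (1,0,1,1) is a counterexample, so the formula is not equivalent to G.

No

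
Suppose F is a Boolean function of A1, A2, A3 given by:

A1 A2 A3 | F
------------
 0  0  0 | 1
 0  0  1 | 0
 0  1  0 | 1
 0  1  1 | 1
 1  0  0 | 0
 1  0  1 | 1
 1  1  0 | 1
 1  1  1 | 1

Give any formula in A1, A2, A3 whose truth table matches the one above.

F(A1, A2, A3) = (((A1' · A2') · A3) + ((A1 · A2') · A3'))'

The 0-rows are (0,0,1), (1,0,0). Take each as a conjunction (¬A1·¬A2·A3, A1·¬A2·¬A3), form their disjunction, and complement — that gives a formula that is 1 everywhere F is.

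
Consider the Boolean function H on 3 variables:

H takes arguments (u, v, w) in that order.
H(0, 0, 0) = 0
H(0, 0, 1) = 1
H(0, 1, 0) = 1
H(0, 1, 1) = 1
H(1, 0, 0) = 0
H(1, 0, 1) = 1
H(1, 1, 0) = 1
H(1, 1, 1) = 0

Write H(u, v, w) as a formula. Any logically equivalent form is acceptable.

There are just 3 zero rows: (0,0,0), (1,0,0), (1,1,1). Their minterms are ¬u·¬v·¬w, u·¬v·¬w, u·v·w; the OR of those covers precisely the 0-outputs, and negating it yields H.

H(u, v, w) = ((((u' · v') · w') + ((u · v') · w')) + ((u · v) · w))'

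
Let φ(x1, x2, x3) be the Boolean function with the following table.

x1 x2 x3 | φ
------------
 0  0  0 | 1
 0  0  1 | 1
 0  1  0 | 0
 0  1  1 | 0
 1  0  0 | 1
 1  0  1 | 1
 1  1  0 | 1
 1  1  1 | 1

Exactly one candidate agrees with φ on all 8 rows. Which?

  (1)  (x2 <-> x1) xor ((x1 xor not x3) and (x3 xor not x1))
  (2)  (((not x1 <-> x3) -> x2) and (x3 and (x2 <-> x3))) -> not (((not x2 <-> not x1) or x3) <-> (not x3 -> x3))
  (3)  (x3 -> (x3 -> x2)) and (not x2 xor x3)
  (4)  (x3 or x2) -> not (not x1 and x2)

(1) disagrees with φ on (0,0,0) (formula → 0, table → 1); rule it out.
(2) disagrees with φ on (0,1,0) (formula → 1, table → 0); rule it out.
(3) disagrees with φ on (0,0,1) (formula → 0, table → 1); rule it out.
Only (4) survives; checking it on all 8 rows confirms it matches φ.

4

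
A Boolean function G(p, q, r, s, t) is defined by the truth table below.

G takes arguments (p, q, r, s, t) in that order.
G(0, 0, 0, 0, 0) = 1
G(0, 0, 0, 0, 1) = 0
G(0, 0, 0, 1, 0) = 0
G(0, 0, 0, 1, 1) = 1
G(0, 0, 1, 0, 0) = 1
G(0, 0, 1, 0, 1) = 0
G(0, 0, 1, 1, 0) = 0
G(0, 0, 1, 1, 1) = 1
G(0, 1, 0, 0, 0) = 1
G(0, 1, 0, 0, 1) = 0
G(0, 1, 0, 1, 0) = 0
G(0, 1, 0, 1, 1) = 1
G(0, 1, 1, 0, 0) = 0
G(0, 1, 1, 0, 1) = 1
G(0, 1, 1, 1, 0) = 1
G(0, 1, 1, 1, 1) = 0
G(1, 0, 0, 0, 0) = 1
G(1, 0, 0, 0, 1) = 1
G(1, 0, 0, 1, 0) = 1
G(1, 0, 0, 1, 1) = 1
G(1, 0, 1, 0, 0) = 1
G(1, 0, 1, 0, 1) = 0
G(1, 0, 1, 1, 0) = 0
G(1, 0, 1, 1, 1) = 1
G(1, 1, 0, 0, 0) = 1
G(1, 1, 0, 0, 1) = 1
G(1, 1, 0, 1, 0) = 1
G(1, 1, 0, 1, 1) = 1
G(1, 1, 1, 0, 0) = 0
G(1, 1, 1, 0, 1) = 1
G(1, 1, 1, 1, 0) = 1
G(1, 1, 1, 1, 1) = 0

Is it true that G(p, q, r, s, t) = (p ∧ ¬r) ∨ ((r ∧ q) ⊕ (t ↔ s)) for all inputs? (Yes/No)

Test each input against both G and the formula:
  p=0, q=0, r=0, s=0, t=0: formula gives 1, G = 1 ✓
  p=0, q=0, r=0, s=0, t=1: formula gives 0, G = 0 ✓
  p=0, q=0, r=0, s=1, t=0: formula gives 0, G = 0 ✓
  p=0, q=0, r=0, s=1, t=1: formula gives 1, G = 1 ✓
  … (the remaining 28 rows also agree.)
No disagreement on any input; they are logically equivalent.

Yes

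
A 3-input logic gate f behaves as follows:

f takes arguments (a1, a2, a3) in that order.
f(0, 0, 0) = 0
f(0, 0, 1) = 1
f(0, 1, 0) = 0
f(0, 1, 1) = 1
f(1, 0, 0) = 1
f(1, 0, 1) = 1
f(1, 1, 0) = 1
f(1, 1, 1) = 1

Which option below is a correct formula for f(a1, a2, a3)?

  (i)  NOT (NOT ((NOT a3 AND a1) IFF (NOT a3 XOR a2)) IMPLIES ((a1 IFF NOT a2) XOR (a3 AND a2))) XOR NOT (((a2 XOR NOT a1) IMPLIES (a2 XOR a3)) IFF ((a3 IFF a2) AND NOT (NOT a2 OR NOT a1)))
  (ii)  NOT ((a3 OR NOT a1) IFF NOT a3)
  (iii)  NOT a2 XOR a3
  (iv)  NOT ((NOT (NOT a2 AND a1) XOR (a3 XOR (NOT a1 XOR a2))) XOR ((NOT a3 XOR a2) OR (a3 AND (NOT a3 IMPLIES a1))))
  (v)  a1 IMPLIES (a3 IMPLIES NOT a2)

ii

(i) fails at (0,0,0): the formula yields 1, f is 0.
(iii) fails at (0,0,0): the formula yields 1, f is 0.
(iv) fails at (0,1,1): the formula yields 0, f is 1.
(v) fails at (0,0,0): the formula yields 1, f is 0.
Only (ii) survives; checking it on all 8 rows confirms it matches f.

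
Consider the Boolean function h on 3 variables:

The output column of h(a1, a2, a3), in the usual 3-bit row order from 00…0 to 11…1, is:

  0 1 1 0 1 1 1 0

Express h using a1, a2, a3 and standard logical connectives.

The 0-rows are (0,0,0), (0,1,1), (1,1,1). Take each as a conjunction (¬a1·¬a2·¬a3, ¬a1·a2·a3, a1·a2·a3), form their disjunction, and complement — that gives a formula that is 1 everywhere h is.

h(a1, a2, a3) = ¬((((¬a1 ∧ ¬a2) ∧ ¬a3) ∨ ((¬a1 ∧ a2) ∧ a3)) ∨ ((a1 ∧ a2) ∧ a3))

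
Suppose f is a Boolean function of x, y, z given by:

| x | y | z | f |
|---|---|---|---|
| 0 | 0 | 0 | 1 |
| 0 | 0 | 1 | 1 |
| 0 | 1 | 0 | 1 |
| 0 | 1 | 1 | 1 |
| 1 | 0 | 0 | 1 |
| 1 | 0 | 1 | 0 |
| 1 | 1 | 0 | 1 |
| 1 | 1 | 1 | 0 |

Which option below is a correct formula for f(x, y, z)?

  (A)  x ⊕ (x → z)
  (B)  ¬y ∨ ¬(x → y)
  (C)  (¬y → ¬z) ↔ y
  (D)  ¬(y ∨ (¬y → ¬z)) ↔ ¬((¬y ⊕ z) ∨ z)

A

(B) fails at (0,1,0): the formula yields 0, f is 1.
(C) fails at (0,0,0): the formula yields 0, f is 1.
(D) fails at (0,0,1): the formula yields 0, f is 1.
Only (A) survives; checking it on all 8 rows confirms it matches f.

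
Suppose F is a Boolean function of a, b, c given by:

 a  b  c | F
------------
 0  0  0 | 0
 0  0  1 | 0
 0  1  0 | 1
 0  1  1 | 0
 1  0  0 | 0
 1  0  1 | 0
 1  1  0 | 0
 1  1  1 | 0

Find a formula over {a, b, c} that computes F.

F(a, b, c) = (a' · b) · c'

Only row (0,1,0) gives 1. That row's minterm ¬a·b·¬c is F directly.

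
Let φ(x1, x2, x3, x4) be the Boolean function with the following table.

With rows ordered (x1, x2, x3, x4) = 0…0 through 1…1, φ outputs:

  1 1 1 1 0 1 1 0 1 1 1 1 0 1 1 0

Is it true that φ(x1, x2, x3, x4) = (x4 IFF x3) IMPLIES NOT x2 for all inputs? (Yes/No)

Check the formula against φ row by row:
  x1=0, x2=0, x3=0, x4=0: formula gives 1, φ = 1 ✓
  x1=0, x2=0, x3=0, x4=1: formula gives 1, φ = 1 ✓
  x1=0, x2=0, x3=1, x4=0: formula gives 1, φ = 1 ✓
  x1=0, x2=0, x3=1, x4=1: formula gives 1, φ = 1 ✓
  …and likewise for the remaining 12 rows.
All 16 rows match — the expression computes φ exactly.

Yes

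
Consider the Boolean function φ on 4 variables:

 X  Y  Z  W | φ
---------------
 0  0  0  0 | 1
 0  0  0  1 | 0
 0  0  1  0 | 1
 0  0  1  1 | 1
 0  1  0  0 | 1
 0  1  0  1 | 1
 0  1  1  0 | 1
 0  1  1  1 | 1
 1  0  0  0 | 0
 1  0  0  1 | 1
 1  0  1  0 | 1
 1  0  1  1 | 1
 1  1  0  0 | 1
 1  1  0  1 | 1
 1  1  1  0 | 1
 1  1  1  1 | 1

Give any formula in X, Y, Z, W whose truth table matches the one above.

φ(X, Y, Z, W) = ¬((((¬X ∧ ¬Y) ∧ ¬Z) ∧ W) ∨ (((X ∧ ¬Y) ∧ ¬Z) ∧ ¬W))

There are just 2 zero rows: (0,0,0,1), (1,0,0,0). Their minterms are ¬X·¬Y·¬Z·W, X·¬Y·¬Z·¬W; the OR of those covers precisely the 0-outputs, and negating it yields φ.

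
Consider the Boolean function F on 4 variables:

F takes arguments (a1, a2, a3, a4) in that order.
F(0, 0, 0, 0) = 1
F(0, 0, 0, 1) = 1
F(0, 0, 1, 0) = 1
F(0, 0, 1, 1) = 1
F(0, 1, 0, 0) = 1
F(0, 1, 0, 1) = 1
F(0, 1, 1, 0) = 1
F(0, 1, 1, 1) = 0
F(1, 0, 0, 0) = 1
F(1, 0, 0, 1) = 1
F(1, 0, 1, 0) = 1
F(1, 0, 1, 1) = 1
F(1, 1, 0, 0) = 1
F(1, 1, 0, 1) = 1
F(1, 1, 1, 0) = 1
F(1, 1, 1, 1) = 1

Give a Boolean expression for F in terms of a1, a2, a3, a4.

F is 0 on exactly one input, (0,1,1,1), whose minterm is ¬a1·a2·a3·a4. So F is the negation of that single conjunction.

F(a1, a2, a3, a4) = ¬(((¬a1 ∧ a2) ∧ a3) ∧ a4)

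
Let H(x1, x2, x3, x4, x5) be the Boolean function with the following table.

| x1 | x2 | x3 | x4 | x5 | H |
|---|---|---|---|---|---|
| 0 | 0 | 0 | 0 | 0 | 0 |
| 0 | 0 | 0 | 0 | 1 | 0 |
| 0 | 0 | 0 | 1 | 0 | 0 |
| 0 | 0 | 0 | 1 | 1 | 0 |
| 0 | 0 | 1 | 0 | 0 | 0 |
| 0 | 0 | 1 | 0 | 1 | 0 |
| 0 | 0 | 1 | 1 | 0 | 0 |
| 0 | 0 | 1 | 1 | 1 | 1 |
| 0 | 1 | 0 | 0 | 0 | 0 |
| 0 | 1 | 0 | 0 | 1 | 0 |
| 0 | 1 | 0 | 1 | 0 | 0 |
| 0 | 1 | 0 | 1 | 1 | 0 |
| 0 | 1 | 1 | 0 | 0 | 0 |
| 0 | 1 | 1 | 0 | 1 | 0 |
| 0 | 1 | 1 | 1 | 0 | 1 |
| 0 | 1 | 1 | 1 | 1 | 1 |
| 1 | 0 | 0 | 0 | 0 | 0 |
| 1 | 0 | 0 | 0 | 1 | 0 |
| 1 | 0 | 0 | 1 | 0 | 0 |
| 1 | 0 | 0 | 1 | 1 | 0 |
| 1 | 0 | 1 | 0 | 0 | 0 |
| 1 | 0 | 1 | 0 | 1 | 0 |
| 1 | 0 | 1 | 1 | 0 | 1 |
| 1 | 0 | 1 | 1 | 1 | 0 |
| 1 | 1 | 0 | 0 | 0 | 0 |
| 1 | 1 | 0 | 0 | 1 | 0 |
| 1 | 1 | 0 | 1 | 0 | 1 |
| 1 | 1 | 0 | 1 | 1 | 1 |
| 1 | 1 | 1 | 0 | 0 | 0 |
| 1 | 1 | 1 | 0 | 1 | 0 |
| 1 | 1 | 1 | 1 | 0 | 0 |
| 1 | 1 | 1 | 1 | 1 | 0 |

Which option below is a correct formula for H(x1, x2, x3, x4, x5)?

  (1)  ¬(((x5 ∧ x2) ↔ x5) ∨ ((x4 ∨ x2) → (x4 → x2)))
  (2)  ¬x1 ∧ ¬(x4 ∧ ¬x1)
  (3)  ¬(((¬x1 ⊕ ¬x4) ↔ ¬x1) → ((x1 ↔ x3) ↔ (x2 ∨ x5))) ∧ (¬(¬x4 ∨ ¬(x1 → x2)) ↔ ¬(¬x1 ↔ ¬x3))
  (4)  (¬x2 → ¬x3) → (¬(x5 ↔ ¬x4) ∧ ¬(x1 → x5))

(1) fails at (0,0,0,1,1): the formula yields 1, H is 0.
(2) fails at (0,0,0,0,0): the formula yields 1, H is 0.
(4) fails at (0,0,1,0,0): the formula yields 1, H is 0.
That leaves (3). Evaluating it on every row reproduces the table of H exactly.

3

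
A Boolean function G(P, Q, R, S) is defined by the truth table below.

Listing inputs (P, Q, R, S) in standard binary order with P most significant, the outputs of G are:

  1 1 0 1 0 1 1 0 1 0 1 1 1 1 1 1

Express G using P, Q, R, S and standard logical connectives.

The 0-rows are (0,0,1,0), (0,1,0,0), (0,1,1,1), (1,0,0,1). Take each as a conjunction (¬P·¬Q·R·¬S, ¬P·Q·¬R·¬S, ¬P·Q·R·S, P·¬Q·¬R·S), form their disjunction, and complement — that gives a formula that is 1 everywhere G is.

G(P, Q, R, S) = ((((((P' · Q') · R) · S') + (((P' · Q) · R') · S')) + (((P' · Q) · R) · S)) + (((P · Q') · R') · S))'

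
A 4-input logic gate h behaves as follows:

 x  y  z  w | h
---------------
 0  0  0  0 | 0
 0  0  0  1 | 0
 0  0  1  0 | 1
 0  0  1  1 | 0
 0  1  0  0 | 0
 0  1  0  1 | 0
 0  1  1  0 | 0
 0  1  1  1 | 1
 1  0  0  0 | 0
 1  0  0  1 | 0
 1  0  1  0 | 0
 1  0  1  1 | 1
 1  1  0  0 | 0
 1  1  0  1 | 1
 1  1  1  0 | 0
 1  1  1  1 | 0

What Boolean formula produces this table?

The 1-rows are (0,0,1,0), (0,1,1,1), (1,0,1,1), (1,1,0,1). Each contributes one minterm — ¬x·¬y·z·¬w; ¬x·y·z·w; x·¬y·z·w; x·y·¬z·w — and their disjunction is a sum-of-products form of h.

h(x, y, z, w) = (((((x' · y') · z) · w') + (((x' · y) · z) · w)) + (((x · y') · z) · w)) + (((x · y) · z') · w)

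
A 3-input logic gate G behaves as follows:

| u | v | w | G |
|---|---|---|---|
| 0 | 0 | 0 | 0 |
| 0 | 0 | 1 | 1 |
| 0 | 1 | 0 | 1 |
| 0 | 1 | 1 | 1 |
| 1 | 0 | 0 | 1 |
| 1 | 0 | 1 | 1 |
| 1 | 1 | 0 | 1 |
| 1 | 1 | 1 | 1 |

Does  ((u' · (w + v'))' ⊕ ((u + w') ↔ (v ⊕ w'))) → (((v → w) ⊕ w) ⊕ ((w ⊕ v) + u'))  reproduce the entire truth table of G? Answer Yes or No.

Test each input against both G and the formula:
  u=0, v=0, w=0: formula gives 0, G = 0 ✓
  u=0, v=0, w=1: formula gives 1, G = 1 ✓
  u=0, v=1, w=0: formula gives 1, G = 1 ✓
  u=0, v=1, w=1: formula gives 1, G = 1 ✓
  u=1, v=0, w=0: formula gives 1, G = 1 ✓
  … (the remaining 3 rows also agree.)
Every row agrees, so the formula is equivalent.

Yes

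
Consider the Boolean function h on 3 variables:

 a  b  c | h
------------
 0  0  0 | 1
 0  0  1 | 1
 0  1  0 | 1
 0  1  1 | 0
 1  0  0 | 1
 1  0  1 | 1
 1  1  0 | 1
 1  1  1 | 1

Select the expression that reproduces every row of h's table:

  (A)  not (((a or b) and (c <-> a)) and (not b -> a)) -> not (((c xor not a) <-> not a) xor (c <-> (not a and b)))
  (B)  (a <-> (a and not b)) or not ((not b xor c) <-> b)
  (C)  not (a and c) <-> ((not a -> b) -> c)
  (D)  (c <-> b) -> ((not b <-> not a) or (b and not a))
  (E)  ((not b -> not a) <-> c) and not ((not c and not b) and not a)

(B) disagrees with h on (0,1,1) (formula → 1, table → 0); rule it out.
(C) disagrees with h on (0,1,0) (formula → 0, table → 1); rule it out.
(D) disagrees with h on (0,1,1) (formula → 1, table → 0); rule it out.
(E) disagrees with h on (0,0,0) (formula → 0, table → 1); rule it out.
(A) is the remaining candidate, and it agrees with h on all 8 inputs.

A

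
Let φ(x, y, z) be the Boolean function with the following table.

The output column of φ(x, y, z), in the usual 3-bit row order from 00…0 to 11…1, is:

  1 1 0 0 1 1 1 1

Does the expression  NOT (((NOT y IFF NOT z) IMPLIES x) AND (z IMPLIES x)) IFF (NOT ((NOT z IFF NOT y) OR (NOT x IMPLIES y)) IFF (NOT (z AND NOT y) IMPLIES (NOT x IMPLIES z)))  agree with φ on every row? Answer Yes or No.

Yes

Evaluate NOT (((NOT y IFF NOT z) IMPLIES x) AND (z IMPLIES x)) IFF (NOT ((NOT z IFF NOT y) OR (NOT x IMPLIES y)) IFF (NOT (z AND NOT y) IMPLIES (NOT x IMPLIES z))) on each row and compare to φ:
  x=0, y=0, z=0: formula gives 1, φ = 1 ✓
  x=0, y=0, z=1: formula gives 1, φ = 1 ✓
  x=0, y=1, z=0: formula gives 0, φ = 0 ✓
  x=0, y=1, z=1: formula gives 0, φ = 0 ✓
  x=1, y=0, z=0: formula gives 1, φ = 1 ✓
  … (the remaining 3 rows also agree.)
No disagreement on any input; they are logically equivalent.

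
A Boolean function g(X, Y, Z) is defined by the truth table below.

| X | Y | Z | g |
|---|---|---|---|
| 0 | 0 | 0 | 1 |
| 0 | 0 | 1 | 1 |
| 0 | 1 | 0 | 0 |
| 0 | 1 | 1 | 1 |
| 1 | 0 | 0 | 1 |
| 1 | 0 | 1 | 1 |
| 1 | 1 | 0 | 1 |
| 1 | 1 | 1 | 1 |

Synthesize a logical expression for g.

Only row (0,1,0) gives 0. So g is 1 everywhere except there — the complement of the minterm ¬X·Y·¬Z.

g(X, Y, Z) = ¬((¬X ∧ Y) ∧ ¬Z)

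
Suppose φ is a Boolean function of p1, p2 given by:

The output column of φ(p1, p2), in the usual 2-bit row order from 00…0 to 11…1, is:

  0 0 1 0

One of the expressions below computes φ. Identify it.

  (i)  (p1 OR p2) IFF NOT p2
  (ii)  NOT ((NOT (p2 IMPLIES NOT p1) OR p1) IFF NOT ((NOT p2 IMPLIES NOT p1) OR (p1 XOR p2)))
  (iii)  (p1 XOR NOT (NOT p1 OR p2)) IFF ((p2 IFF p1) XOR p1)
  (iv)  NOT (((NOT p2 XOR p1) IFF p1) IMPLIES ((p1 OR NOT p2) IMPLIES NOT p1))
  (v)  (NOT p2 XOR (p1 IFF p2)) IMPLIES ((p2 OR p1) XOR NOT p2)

i

(ii): at (1,1) it gives 1, but φ = 0 — eliminated.
(iii): at (0,1) it gives 1, but φ = 0 — eliminated.
(iv): at (1,0) it gives 0, but φ = 1 — eliminated.
(v): at (0,0) it gives 1, but φ = 0 — eliminated.
Only (i) survives; checking it on all 4 rows confirms it matches φ.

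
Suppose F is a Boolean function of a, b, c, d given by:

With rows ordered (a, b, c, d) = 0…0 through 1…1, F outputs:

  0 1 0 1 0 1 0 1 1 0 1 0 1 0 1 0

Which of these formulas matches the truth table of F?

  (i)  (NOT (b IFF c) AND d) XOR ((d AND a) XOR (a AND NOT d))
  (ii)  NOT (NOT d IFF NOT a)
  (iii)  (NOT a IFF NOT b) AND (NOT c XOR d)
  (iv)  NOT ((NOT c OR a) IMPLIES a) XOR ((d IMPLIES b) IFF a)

ii

(i) fails at (0,0,0,1): the formula yields 0, F is 1.
(iii) fails at (0,0,0,0): the formula yields 1, F is 0.
(iv) fails at (0,0,0,0): the formula yields 1, F is 0.
That leaves (ii). Evaluating it on every row reproduces the table of F exactly.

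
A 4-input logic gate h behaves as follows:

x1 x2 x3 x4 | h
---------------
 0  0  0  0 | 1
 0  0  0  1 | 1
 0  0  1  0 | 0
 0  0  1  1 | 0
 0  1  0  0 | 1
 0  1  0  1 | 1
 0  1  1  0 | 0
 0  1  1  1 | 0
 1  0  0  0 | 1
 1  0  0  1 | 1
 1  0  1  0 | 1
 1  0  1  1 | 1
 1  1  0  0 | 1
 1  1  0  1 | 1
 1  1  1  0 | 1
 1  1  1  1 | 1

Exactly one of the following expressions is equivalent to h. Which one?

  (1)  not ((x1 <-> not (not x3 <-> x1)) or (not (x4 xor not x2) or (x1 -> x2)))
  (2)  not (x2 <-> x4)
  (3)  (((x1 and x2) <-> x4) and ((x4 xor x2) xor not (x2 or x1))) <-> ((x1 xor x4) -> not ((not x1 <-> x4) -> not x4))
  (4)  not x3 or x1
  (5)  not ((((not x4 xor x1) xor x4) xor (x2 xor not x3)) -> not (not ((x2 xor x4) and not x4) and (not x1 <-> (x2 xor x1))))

4

(1): at (0,0,0,0) it gives 0, but h = 1 — eliminated.
(2): at (0,0,0,0) it gives 0, but h = 1 — eliminated.
(3): at (0,0,0,1) it gives 0, but h = 1 — eliminated.
(5): at (0,0,0,0) it gives 0, but h = 1 — eliminated.
That leaves (4). Evaluating it on every row reproduces the table of h exactly.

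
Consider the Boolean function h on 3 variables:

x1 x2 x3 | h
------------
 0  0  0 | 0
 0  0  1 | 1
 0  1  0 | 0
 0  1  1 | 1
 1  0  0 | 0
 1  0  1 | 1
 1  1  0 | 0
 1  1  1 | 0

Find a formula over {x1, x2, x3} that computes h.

h(x1, x2, x3) = (((not x1 and not x2) and x3) or ((not x1 and x2) and x3)) or ((x1 and not x2) and x3)

Collect the rows where h=1 — (0,0,1), (0,1,1), (1,0,1) — and write one minterm per row: ¬x1·¬x2·x3, ¬x1·x2·x3, x1·¬x2·x3. Their union (logical OR) reproduces the table exactly.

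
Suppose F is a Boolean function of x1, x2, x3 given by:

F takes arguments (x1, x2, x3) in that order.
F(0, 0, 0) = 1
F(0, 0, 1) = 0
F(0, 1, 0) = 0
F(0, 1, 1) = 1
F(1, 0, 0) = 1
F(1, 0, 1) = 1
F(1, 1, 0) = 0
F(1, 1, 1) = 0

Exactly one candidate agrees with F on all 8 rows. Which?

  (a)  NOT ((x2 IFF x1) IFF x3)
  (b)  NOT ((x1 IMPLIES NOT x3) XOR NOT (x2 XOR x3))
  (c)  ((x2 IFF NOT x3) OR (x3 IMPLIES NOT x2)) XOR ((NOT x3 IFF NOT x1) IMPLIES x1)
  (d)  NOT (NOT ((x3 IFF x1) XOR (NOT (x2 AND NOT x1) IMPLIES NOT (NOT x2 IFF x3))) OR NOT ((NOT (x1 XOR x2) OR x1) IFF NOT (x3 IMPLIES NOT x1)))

b

(a): at (1,0,0) it gives 0, but F = 1 — eliminated.
(c): at (0,1,0) it gives 1, but F = 0 — eliminated.
(d): at (0,0,0) it gives 0, but F = 1 — eliminated.
That leaves (b). Evaluating it on every row reproduces the table of F exactly.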